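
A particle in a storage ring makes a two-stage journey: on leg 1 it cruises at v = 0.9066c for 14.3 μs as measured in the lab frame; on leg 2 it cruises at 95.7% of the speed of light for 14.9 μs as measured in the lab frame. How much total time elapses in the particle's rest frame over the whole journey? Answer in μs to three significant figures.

Leg 1: γ = 1/√(1 − 0.9066²) = 1/√0.1781 = 2.370; τ_1 = 14.3/2.370 = 6.034 μs.
Leg 2: β = 0.957; γ = 1/√(1 − 0.957²) = 1/√0.08415 = 3.447; τ_2 = 14.9/3.447 = 4.322 μs.
Total: 6.034 + 4.322 μs.

τ = 10.4 μs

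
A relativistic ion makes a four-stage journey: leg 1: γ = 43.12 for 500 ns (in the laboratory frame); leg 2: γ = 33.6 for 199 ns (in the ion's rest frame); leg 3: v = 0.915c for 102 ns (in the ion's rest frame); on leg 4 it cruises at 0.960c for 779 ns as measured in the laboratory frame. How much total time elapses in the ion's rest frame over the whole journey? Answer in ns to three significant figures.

Leg 1: γ = 43.12; τ_1 = 500/43.12 = 11.60 ns.
Leg 2: 199 ns is already measured in the ion's rest frame.
Leg 3: 102 ns is already measured in the ion's rest frame.
Leg 4: γ = 1/√(1 − 0.960²) = 25/7 ≈ 3.571; τ_4 = 779/3.571 = 218.1 ns.
Total: 11.60 + 199.0 + 102.0 + 218.1 ns.

τ = 531 ns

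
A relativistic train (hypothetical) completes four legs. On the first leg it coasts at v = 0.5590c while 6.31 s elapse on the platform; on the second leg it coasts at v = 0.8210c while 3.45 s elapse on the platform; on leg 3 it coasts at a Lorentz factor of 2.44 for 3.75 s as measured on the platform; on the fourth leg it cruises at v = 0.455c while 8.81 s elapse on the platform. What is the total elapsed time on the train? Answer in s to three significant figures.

Leg 1: γ = 1/√(1 − 0.5590²) = 1/√0.6875 = 1.206; τ_1 = 6.31/1.206 = 5.232 s.
Leg 2: γ = 1/√(1 − 0.8210²) = 1/√0.3260 = 1.752; τ_2 = 3.45/1.752 = 1.970 s.
Leg 3: γ = 2.44; τ_3 = 3.75/2.440 = 1.537 s.
Leg 4: γ = 1/√(1 − 0.455²) = 1/√0.7930 = 1.123; τ_4 = 8.81/1.123 = 7.845 s.
Total: 5.232 + 1.970 + 1.537 + 7.845 s.

τ = 16.6 s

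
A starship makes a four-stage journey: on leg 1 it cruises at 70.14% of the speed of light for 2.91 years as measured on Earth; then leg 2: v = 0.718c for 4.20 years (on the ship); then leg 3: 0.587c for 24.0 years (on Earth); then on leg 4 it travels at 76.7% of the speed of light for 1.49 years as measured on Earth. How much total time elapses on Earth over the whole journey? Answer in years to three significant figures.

Δt = 34.4 years

Leg 1: 2.91 years is already measured on Earth.
Leg 2: γ = 1/√(1 − 0.718²) = 1/√0.4845 = 1.437; Δt_2 = 1.437 × 4.20 = 6.034 years.
Leg 3: 24.0 years is already measured on Earth.
Leg 4: 1.49 years is already measured on Earth.
Total: 2.910 + 6.034 + 24.00 + 1.490 years.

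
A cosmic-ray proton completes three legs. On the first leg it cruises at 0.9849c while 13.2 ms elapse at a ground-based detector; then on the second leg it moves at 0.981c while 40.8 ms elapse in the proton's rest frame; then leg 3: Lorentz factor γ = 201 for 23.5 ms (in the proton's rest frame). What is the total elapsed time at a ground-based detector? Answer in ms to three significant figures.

Δt = 4950 ms

Leg 1: 13.2 ms is already measured at a ground-based detector.
Leg 2: γ = 1/√(1 − 0.981²) = 1/√0.03764 = 5.154; Δt_2 = 5.154 × 40.8 = 210.3 ms.
Leg 3: γ = 201; Δt_3 = 201.0 × 23.5 = 4723 ms.
Total: 13.20 + 210.3 + 4723 ms.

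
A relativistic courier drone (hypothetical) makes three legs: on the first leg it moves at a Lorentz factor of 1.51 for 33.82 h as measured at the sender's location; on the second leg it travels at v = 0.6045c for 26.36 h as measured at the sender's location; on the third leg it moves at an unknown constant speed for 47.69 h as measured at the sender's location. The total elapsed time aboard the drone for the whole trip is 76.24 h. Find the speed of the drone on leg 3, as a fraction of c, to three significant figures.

Leg 1: γ = 1.51; τ_1 = 33.82/1.510 = 22.40 h.
Leg 2: γ = 1/√(1 − 0.6045²) = 1/√0.6346 = 1.255; τ_2 = 26.36/1.255 = 21.00 h.
Leg 3: speed unknown; τ_3 = 47.69/γ_3.
Total proper time: 22.40 + 21.00 + τ_3 = 76.24, so τ_3 = 76.24 − 43.40 = 32.84 h.
γ_3 = 47.69/32.84 = 1.452; β = √(1 − 1/γ²) = √0.5257.

β = 0.725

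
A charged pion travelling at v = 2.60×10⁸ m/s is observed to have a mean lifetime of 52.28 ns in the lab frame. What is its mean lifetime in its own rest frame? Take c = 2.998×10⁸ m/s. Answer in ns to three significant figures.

τ₀ = 26.0 ns

β = 2.60×10⁸/2.998×10⁸ = 0.8672; γ = 1/√(1 − 0.8672²) = 2.009
The lab-frame lifetime is the dilated interval; the proper lifetime is τ₀ = Δt/γ = 52.28/2.009 ns.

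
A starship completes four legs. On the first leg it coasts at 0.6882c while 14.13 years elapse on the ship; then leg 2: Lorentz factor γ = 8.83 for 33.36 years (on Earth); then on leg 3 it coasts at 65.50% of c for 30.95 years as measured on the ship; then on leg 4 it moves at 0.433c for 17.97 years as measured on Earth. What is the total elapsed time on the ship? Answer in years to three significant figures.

Leg 1: 14.13 years is already measured on the ship.
Leg 2: γ = 8.83; τ_2 = 33.36/8.830 = 3.778 years.
Leg 3: 30.95 years is already measured on the ship.
Leg 4: γ = 1/√(1 − 0.433²) = 1/√0.8125 = 1.109; τ_4 = 17.97/1.109 = 16.20 years.
Total: 14.13 + 3.778 + 30.95 + 16.20 years.

τ = 65.1 years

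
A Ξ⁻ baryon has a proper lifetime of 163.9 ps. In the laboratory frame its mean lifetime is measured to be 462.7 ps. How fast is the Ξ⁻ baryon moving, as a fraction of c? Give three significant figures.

γ = Δt/τ₀ = 462.7/163.9 = 2.823
β = √(1 − 1/γ²) = √(1 − 0.1255) = √0.8745

β = 0.935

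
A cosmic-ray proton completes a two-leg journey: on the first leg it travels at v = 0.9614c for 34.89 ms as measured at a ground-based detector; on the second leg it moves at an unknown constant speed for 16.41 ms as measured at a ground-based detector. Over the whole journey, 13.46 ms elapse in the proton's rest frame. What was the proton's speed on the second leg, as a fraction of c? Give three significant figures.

Leg 1: γ = 1/√(1 − 0.9614²) = 1/√0.07571 = 3.634; τ_1 = 34.89/3.634 = 9.600 ms.
Leg 2: speed unknown; τ_2 = 16.41/γ_2.
Total proper time: 9.600 + τ_2 = 13.46, so τ_2 = 13.46 − 9.600 = 3.860 ms.
γ_2 = 16.41/3.860 = 4.251; β = √(1 − 1/γ²) = √0.9447.

β = 0.972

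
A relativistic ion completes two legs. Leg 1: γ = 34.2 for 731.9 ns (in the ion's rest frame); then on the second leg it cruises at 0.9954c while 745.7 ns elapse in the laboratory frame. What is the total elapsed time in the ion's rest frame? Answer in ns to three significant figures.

τ = 803 ns

Leg 1: 731.9 ns is already measured in the ion's rest frame.
Leg 2: γ = 1/√(1 − 0.9954²) = 1/√0.009179 = 10.44; τ_2 = 745.7/10.44 = 71.44 ns.
Total: 731.9 + 71.44 ns.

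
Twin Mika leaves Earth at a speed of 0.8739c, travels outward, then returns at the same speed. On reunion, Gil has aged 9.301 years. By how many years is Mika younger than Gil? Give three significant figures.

Δt − τ = 4.78 years

γ = 1/√(1 − 0.8739²) = 1/√0.2363 = 2.057
Mika's elapsed proper time: τ = 9.301/2.057 = 4.521 years.
Age gap = Δt − τ = 9.301 − 4.521 years.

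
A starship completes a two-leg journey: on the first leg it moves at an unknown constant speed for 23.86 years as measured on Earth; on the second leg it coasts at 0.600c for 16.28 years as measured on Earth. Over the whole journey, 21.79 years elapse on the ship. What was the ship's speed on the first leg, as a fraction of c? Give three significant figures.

β = 0.930

Leg 1: speed unknown; τ_1 = 23.86/γ_1.
Leg 2: γ = 1/√(1 − 0.600²) = 5/4 = 1.250; τ_2 = 16.28/1.250 = 13.02 years.
Total proper time: τ_1 + 13.02 = 21.79, so τ_1 = 21.79 − 13.02 = 8.766 years.
γ_1 = 23.86/8.766 = 2.722; β = √(1 − 1/γ²) = √0.8650.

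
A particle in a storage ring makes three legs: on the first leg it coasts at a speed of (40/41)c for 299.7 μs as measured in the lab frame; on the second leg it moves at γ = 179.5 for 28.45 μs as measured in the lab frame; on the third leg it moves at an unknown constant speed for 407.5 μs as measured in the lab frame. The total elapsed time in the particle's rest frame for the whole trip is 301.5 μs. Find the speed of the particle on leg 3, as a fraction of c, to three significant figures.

Leg 1: γ = 1/√(1 − (40/41)²) = 41/9 ≈ 4.556; τ_1 = 299.7/4.556 = 65.79 μs.
Leg 2: γ = 179.5; τ_2 = 28.45/179.5 = 0.1585 μs.
Leg 3: speed unknown; τ_3 = 407.5/γ_3.
Total proper time: 65.79 + 0.1585 + τ_3 = 301.5, so τ_3 = 301.5 − 65.95 = 235.6 μs.
γ_3 = 407.5/235.6 = 1.730; β = √(1 − 1/γ²) = √0.6659.

β = 0.816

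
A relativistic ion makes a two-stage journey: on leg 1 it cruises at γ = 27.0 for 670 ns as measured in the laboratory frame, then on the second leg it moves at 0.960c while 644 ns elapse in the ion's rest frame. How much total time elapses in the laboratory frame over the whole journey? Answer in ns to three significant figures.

Δt = 2970 ns

Leg 1: 670 ns is already measured in the laboratory frame.
Leg 2: γ = 1/√(1 − 0.960²) = 25/7 ≈ 3.571; Δt_2 = 3.571 × 644 = 2300 ns.
Total: 670.0 + 2300 ns.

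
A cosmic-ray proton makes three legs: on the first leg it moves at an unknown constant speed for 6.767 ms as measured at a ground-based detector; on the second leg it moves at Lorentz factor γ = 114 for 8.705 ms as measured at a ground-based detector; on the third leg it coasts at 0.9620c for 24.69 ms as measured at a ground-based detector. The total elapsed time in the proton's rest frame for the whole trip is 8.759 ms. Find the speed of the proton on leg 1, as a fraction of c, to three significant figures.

β = 0.958

Leg 1: speed unknown; τ_1 = 6.767/γ_1.
Leg 2: γ = 114; τ_2 = 8.705/114.0 = 0.07636 ms.
Leg 3: γ = 1/√(1 − 0.9620²) = 1/√0.07456 = 3.662; τ_3 = 24.69/3.662 = 6.742 ms.
Total proper time: τ_1 + 0.07636 + 6.742 = 8.759, so τ_1 = 8.759 − 6.818 = 1.941 ms.
γ_1 = 6.767/1.941 = 3.486; β = √(1 − 1/γ²) = √0.9177.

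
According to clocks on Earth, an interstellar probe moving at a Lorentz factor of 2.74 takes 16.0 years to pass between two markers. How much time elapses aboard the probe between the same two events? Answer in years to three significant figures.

τ = 5.84 years

γ = 2.74
The interval measured on Earth is the dilated one; the clock aboard the probe measures the proper time τ = Δt/γ = 16.0/2.740 years.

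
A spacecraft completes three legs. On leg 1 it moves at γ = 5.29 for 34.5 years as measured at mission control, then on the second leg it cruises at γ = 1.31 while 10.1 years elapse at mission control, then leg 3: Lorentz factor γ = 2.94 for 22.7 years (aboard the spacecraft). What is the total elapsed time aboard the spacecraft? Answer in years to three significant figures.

Leg 1: γ = 5.29; τ_1 = 34.5/5.290 = 6.522 years.
Leg 2: γ = 1.31; τ_2 = 10.1/1.310 = 7.710 years.
Leg 3: 22.7 years is already measured aboard the spacecraft.
Total: 6.522 + 7.710 + 22.70 years.

τ = 36.9 years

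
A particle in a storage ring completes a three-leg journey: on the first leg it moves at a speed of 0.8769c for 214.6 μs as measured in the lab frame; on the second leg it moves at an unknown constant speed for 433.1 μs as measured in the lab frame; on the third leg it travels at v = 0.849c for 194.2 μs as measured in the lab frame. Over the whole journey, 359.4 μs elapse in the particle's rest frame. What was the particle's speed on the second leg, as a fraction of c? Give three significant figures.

Leg 1: γ = 1/√(1 − 0.8769²) = 1/√0.2310 = 2.080; τ_1 = 214.6/2.080 = 103.2 μs.
Leg 2: speed unknown; τ_2 = 433.1/γ_2.
Leg 3: γ = 1/√(1 − 0.849²) = 1/√0.2792 = 1.893; τ_3 = 194.2/1.893 = 102.6 μs.
Total proper time: 103.2 + τ_2 + 102.6 = 359.4, so τ_2 = 359.4 − 205.8 = 153.6 μs.
γ_2 = 433.1/153.6 = 2.819; β = √(1 − 1/γ²) = √0.8742.

β = 0.935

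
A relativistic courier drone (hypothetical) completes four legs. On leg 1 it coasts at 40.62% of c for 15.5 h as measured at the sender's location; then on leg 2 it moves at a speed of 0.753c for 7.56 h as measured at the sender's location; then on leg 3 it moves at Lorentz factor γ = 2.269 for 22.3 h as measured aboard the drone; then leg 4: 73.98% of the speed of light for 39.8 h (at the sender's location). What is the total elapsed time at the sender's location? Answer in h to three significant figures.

Δt = 113 h

Leg 1: 15.5 h is already measured at the sender's location.
Leg 2: 7.56 h is already measured at the sender's location.
Leg 3: γ = 2.269; Δt_3 = 2.269 × 22.3 = 50.60 h.
Leg 4: 39.8 h is already measured at the sender's location.
Total: 15.50 + 7.560 + 50.60 + 39.80 h.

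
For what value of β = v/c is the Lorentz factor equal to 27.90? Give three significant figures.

β = √(1 − 1/γ²) = √(1 − 1/27.90²) = √(1 − 0.001285) = √0.9987

β = 0.999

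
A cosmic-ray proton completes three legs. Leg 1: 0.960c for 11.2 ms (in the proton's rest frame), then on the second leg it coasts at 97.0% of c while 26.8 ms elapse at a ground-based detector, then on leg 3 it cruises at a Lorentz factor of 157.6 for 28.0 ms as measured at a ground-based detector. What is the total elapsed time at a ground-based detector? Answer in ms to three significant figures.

Leg 1: γ = 1/√(1 − 0.960²) = 25/7 ≈ 3.571; Δt_1 = 3.571 × 11.2 = 40.00 ms.
Leg 2: 26.8 ms is already measured at a ground-based detector.
Leg 3: 28.0 ms is already measured at a ground-based detector.
Total: 40.00 + 26.80 + 28.00 ms.

Δt = 94.8 ms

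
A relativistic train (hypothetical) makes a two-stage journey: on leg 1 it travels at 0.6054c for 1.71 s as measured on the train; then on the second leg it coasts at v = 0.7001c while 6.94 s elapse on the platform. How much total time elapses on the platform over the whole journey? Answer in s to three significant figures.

Leg 1: γ = 1/√(1 − 0.6054²) = 1/√0.6335 = 1.256; Δt_1 = 1.256 × 1.71 = 2.148 s.
Leg 2: 6.94 s is already measured on the platform.
Total: 2.148 + 6.940 s.

Δt = 9.09 s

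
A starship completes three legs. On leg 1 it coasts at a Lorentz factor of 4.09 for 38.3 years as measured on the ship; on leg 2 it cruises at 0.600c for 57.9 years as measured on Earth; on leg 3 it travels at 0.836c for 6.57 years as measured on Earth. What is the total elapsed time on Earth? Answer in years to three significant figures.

Leg 1: γ = 4.09; Δt_1 = 4.090 × 38.3 = 156.6 years.
Leg 2: 57.9 years is already measured on Earth.
Leg 3: 6.57 years is already measured on Earth.
Total: 156.6 + 57.90 + 6.570 years.

Δt = 221 years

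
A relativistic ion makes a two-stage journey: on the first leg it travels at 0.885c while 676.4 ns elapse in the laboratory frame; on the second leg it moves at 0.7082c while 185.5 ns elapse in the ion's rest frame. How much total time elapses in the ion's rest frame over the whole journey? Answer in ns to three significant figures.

τ = 500 ns

Leg 1: γ = 1/√(1 − 0.885²) = 1/√0.2168 = 2.148; τ_1 = 676.4/2.148 = 314.9 ns.
Leg 2: 185.5 ns is already measured in the ion's rest frame.
Total: 314.9 + 185.5 ns.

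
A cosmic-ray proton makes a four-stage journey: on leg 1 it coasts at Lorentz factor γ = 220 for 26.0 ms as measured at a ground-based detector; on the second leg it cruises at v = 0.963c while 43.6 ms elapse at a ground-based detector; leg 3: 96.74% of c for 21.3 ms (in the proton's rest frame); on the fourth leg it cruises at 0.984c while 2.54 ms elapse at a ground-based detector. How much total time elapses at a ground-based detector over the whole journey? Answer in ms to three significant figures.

Δt = 156 ms

Leg 1: 26.0 ms is already measured at a ground-based detector.
Leg 2: 43.6 ms is already measured at a ground-based detector.
Leg 3: β = 0.9674; γ = 1/√(1 − 0.9674²) = 1/√0.06414 = 3.949; Δt_3 = 3.949 × 21.3 = 84.11 ms.
Leg 4: 2.54 ms is already measured at a ground-based detector.
Total: 26.00 + 43.60 + 84.11 + 2.540 ms.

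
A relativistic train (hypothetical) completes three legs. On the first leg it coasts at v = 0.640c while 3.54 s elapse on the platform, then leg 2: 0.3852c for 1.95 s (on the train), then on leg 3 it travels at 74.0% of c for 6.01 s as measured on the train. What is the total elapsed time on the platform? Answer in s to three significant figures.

Leg 1: 3.54 s is already measured on the platform.
Leg 2: γ = 1/√(1 − 0.3852²) = 1/√0.8516 = 1.084; Δt_2 = 1.084 × 1.95 = 2.113 s.
Leg 3: β = 0.740; γ = 1/√(1 − 0.740²) = 1/√0.4524 = 1.487; Δt_3 = 1.487 × 6.01 = 8.935 s.
Total: 3.540 + 2.113 + 8.935 s.

Δt = 14.6 s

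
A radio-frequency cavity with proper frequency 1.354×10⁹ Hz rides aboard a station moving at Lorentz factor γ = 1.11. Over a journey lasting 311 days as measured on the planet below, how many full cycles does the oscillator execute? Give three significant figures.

N = 3.28×10¹⁶

γ = 1.11
The oscillator's own cycle count is N = f × τ where τ is the proper time aboard the station. τ = Δt/γ = 311/1.110 = 280.2 days = 2.421×10⁷ s.
N = 1.354×10⁹ × 2.421×10⁷ = 3.278×10¹⁶.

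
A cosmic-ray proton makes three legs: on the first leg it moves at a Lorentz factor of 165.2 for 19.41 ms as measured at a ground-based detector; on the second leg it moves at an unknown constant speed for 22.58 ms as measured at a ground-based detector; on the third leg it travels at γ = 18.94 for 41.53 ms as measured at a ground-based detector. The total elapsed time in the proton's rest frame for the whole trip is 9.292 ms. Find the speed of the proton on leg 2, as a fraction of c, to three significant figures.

β = 0.951

Leg 1: γ = 165.2; τ_1 = 19.41/165.2 = 0.1175 ms.
Leg 2: speed unknown; τ_2 = 22.58/γ_2.
Leg 3: γ = 18.94; τ_3 = 41.53/18.94 = 2.193 ms.
Total proper time: 0.1175 + τ_2 + 2.193 = 9.292, so τ_2 = 9.292 − 2.310 = 6.982 ms.
γ_2 = 22.58/6.982 = 3.234; β = √(1 − 1/γ²) = √0.9044.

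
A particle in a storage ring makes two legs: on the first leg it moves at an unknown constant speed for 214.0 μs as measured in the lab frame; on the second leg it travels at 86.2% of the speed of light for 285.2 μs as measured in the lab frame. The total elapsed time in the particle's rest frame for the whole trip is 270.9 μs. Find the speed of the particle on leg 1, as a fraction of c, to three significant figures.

Leg 1: speed unknown; τ_1 = 214.0/γ_1.
Leg 2: β = 0.862; γ = 1/√(1 − 0.862²) = 1/√0.2570 = 1.973; τ_2 = 285.2/1.973 = 144.6 μs.
Total proper time: τ_1 + 144.6 = 270.9, so τ_1 = 270.9 − 144.6 = 126.3 μs.
γ_1 = 214.0/126.3 = 1.694; β = √(1 − 1/γ²) = √0.6515.

β = 0.807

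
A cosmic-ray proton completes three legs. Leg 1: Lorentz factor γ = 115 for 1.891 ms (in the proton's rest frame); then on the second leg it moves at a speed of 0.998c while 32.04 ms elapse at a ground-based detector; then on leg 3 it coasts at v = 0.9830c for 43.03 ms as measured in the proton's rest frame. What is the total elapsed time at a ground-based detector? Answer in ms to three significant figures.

Δt = 484 ms

Leg 1: γ = 115; Δt_1 = 115.0 × 1.891 = 217.5 ms.
Leg 2: 32.04 ms is already measured at a ground-based detector.
Leg 3: γ = 1/√(1 − 0.9830²) = 1/√0.03371 = 5.446; Δt_3 = 5.446 × 43.03 = 234.4 ms.
Total: 217.5 + 32.04 + 234.4 ms.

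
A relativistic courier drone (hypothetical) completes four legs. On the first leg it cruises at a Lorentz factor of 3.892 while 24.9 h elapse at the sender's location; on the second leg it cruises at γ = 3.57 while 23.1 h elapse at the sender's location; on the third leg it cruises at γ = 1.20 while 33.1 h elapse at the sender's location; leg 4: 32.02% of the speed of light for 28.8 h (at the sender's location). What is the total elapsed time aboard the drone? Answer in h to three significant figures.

Leg 1: γ = 3.892; τ_1 = 24.9/3.892 = 6.398 h.
Leg 2: γ = 3.57; τ_2 = 23.1/3.570 = 6.471 h.
Leg 3: γ = 1.20; τ_3 = 33.1/1.200 = 27.58 h.
Leg 4: β = 0.3202; γ = 1/√(1 − 0.3202²) = 1/√0.8975 = 1.056; τ_4 = 28.8/1.056 = 27.28 h.
Total: 6.398 + 6.471 + 27.58 + 27.28 h.

τ = 67.7 h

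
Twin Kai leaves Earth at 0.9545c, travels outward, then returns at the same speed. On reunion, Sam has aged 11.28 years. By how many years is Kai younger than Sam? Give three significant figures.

γ = 1/√(1 − 0.9545²) = 1/√0.08893 = 3.353
Kai's elapsed proper time: τ = 11.28/3.353 = 3.364 years.
Age gap = Δt − τ = 11.28 − 3.364 years.

Δt − τ = 7.92 years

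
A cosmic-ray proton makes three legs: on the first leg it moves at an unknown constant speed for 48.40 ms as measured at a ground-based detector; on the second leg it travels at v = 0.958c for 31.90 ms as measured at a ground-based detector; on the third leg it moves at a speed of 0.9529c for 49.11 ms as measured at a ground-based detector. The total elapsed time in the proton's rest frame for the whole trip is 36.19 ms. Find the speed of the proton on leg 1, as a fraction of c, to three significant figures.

β = 0.968

Leg 1: speed unknown; τ_1 = 48.40/γ_1.
Leg 2: γ = 1/√(1 − 0.958²) = 1/√0.08224 = 3.487; τ_2 = 31.90/3.487 = 9.148 ms.
Leg 3: γ = 1/√(1 − 0.9529²) = 1/√0.09198 = 3.297; τ_3 = 49.11/3.297 = 14.89 ms.
Total proper time: τ_1 + 9.148 + 14.89 = 36.19, so τ_1 = 36.19 − 24.04 = 12.15 ms.
γ_1 = 48.40/12.15 = 3.984; β = √(1 − 1/γ²) = √0.9370.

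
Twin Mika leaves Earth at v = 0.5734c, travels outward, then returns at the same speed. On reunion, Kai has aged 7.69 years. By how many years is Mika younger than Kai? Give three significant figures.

γ = 1/√(1 − 0.5734²) = 1/√0.6712 = 1.221
Mika's elapsed proper time: τ = 7.69/1.221 = 6.300 years.
Age gap = Δt − τ = 7.69 − 6.300 years.

Δt − τ = 1.39 years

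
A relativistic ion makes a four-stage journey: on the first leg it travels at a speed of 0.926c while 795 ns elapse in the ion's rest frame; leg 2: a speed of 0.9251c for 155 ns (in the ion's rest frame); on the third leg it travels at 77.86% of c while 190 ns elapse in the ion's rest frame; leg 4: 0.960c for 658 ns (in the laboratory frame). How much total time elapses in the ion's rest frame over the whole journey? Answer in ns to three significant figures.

τ = 1320 ns

Leg 1: 795 ns is already measured in the ion's rest frame.
Leg 2: 155 ns is already measured in the ion's rest frame.
Leg 3: 190 ns is already measured in the ion's rest frame.
Leg 4: γ = 1/√(1 − 0.960²) = 25/7 ≈ 3.571; τ_4 = 658/3.571 = 184.2 ns.
Total: 795.0 + 155.0 + 190.0 + 184.2 ns.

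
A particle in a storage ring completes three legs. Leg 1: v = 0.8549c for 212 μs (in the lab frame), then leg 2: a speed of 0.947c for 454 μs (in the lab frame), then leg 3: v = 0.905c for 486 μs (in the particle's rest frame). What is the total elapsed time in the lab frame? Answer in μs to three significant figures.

Δt = 1810 μs

Leg 1: 212 μs is already measured in the lab frame.
Leg 2: 454 μs is already measured in the lab frame.
Leg 3: γ = 1/√(1 − 0.905²) = 1/√0.1810 = 2.351; Δt_3 = 2.351 × 486 = 1142 μs.
Total: 212.0 + 454.0 + 1142 μs.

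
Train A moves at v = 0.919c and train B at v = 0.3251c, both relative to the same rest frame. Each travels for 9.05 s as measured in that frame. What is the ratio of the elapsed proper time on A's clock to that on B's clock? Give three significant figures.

τ_A/τ_B = 0.417

A: γ = 1/√(1 − 0.919²) = 1/√0.1554 = 2.536. B: γ = 1/√(1 − 0.3251²) = 1/√0.8943 = 1.057.
τ_A/τ_B = γ_B/γ_A = 1.057/2.536 = 0.4169, so τ_A/τ_B = 0.4169.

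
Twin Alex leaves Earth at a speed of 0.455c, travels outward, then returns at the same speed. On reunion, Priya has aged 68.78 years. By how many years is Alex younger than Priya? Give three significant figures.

γ = 1/√(1 − 0.455²) = 1/√0.7930 = 1.123
Alex's elapsed proper time: τ = 68.78/1.123 = 61.25 years.
Age gap = Δt − τ = 68.78 − 61.25 years.

Δt − τ = 7.53 years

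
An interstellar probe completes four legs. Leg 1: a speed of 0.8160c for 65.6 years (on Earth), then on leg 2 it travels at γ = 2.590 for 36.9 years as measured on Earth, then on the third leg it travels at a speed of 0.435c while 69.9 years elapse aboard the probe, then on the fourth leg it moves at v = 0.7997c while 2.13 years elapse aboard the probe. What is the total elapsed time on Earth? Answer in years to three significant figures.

Δt = 184 years

Leg 1: 65.6 years is already measured on Earth.
Leg 2: 36.9 years is already measured on Earth.
Leg 3: γ = 1/√(1 − 0.435²) = 1/√0.8108 = 1.111; Δt_3 = 1.111 × 69.9 = 77.63 years.
Leg 4: γ = 1/√(1 − 0.7997²) = 1/√0.3605 = 1.666; Δt_4 = 1.666 × 2.13 = 3.548 years.
Total: 65.60 + 36.90 + 77.63 + 3.548 years.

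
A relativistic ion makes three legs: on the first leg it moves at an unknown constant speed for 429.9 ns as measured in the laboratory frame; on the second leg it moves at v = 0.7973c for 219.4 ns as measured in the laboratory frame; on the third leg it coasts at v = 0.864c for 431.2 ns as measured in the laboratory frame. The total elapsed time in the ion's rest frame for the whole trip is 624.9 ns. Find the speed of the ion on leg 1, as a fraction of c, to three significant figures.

β = 0.768

Leg 1: speed unknown; τ_1 = 429.9/γ_1.
Leg 2: γ = 1/√(1 − 0.7973²) = 1/√0.3643 = 1.657; τ_2 = 219.4/1.657 = 132.4 ns.
Leg 3: γ = 1/√(1 − 0.864²) = 1/√0.2535 = 1.986; τ_3 = 431.2/1.986 = 217.1 ns.
Total proper time: τ_1 + 132.4 + 217.1 = 624.9, so τ_1 = 624.9 − 349.5 = 275.4 ns.
γ_1 = 429.9/275.4 = 1.561; β = √(1 − 1/γ²) = √0.5897.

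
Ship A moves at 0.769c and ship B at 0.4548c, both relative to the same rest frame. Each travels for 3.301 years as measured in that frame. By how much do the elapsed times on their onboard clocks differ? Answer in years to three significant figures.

|τ_A − τ_B| = 0.830 years

A: γ = 1/√(1 − 0.769²) = 1/√0.4086 = 1.564; τ_A = 3.301/1.564 = 2.110 years.
B: γ = 1/√(1 − 0.4548²) = 1/√0.7932 = 1.123; τ_B = 3.301/1.123 = 2.940 years.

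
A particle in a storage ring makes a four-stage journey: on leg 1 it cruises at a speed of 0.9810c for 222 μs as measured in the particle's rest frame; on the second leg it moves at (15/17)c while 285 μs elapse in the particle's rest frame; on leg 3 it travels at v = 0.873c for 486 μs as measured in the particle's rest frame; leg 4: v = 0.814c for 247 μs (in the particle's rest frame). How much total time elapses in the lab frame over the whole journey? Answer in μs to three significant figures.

Δt = 3170 μs

Leg 1: γ = 1/√(1 − 0.9810²) = 1/√0.03764 = 5.154; Δt_1 = 5.154 × 222 = 1144 μs.
Leg 2: γ = 1/√(1 − (15/17)²) = 17/8 = 2.125; Δt_2 = 2.125 × 285 = 605.6 μs.
Leg 3: γ = 1/√(1 − 0.873²) = 1/√0.2379 = 2.050; Δt_3 = 2.050 × 486 = 996.5 μs.
Leg 4: γ = 1/√(1 − 0.814²) = 1/√0.3374 = 1.722; Δt_4 = 1.722 × 247 = 425.2 μs.
Total: 1144 + 605.6 + 996.5 + 425.2 μs.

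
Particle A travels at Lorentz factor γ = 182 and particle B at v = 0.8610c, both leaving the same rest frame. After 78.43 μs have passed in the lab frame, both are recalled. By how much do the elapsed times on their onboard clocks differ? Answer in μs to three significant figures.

|τ_A − τ_B| = 39.5 μs

A: γ = 182; τ_A = 78.43/182.0 = 0.4309 μs.
B: γ = 1/√(1 − 0.8610²) = 1/√0.2587 = 1.966; τ_B = 78.43/1.966 = 39.89 μs.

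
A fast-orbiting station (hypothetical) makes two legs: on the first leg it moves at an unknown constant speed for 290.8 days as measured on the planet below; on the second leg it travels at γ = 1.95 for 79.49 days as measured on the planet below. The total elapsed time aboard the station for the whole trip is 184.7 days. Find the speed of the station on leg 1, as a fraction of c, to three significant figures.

Leg 1: speed unknown; τ_1 = 290.8/γ_1.
Leg 2: γ = 1.95; τ_2 = 79.49/1.950 = 40.76 days.
Total proper time: τ_1 + 40.76 = 184.7, so τ_1 = 184.7 − 40.76 = 143.9 days.
γ_1 = 290.8/143.9 = 2.020; β = √(1 − 1/γ²) = √0.7550.

β = 0.869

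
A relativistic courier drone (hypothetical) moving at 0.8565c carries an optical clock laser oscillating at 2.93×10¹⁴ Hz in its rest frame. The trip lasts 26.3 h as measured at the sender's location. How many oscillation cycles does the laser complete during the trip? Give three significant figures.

N = 1.43×10¹⁹

γ = 1/√(1 − 0.8565²) = 1/√0.2664 = 1.937
The oscillator's own cycle count is N = f × τ where τ is the proper time aboard the drone. τ = Δt/γ = 26.3/1.937 = 13.57 h = 4.887×10⁴ s.
N = 2.93×10¹⁴ × 4.887×10⁴ = 1.432×10¹⁹.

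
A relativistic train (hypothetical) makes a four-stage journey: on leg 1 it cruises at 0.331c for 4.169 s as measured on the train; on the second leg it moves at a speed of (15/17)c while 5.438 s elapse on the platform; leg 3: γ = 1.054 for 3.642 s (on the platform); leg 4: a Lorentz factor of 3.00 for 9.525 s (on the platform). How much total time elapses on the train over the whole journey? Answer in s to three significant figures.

Leg 1: 4.169 s is already measured on the train.
Leg 2: γ = 1/√(1 − (15/17)²) = 17/8 = 2.125; τ_2 = 5.438/2.125 = 2.559 s.
Leg 3: γ = 1.054; τ_3 = 3.642/1.054 = 3.455 s.
Leg 4: γ = 3.00; τ_4 = 9.525/3.000 = 3.175 s.
Total: 4.169 + 2.559 + 3.455 + 3.175 s.

τ = 13.4 s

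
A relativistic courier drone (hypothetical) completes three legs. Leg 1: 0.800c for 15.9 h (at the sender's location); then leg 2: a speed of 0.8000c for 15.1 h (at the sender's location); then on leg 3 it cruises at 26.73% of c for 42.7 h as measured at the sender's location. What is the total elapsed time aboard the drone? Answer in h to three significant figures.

Leg 1: γ = 1/√(1 − 0.800²) = 5/3 ≈ 1.667; τ_1 = 15.9/1.667 = 9.540 h.
Leg 2: γ = 1/√(1 − 0.8000²) = 1/√0.3600 = 1.667; τ_2 = 15.1/1.667 = 9.060 h.
Leg 3: β = 0.2673; γ = 1/√(1 − 0.2673²) = 1/√0.9286 = 1.038; τ_3 = 42.7/1.038 = 41.15 h.
Total: 9.540 + 9.060 + 41.15 h.

τ = 59.7 h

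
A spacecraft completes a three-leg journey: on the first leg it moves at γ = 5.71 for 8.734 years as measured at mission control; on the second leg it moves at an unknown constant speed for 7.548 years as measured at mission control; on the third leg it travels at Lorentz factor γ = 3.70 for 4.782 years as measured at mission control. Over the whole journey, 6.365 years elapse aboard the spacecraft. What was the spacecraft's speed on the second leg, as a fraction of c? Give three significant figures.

β = 0.883

Leg 1: γ = 5.71; τ_1 = 8.734/5.710 = 1.530 years.
Leg 2: speed unknown; τ_2 = 7.548/γ_2.
Leg 3: γ = 3.70; τ_3 = 4.782/3.700 = 1.292 years.
Total proper time: 1.530 + τ_2 + 1.292 = 6.365, so τ_2 = 6.365 − 2.822 = 3.543 years.
γ_2 = 7.548/3.543 = 2.130; β = √(1 − 1/γ²) = √0.7797.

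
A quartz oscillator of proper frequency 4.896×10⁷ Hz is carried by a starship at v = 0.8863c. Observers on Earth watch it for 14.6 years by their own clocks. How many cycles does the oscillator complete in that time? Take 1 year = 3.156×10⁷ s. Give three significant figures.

γ = 1/√(1 − 0.8863²) = 1/√0.2145 = 2.159
During 14.6 years of lab time, the oscillator's proper time advances by τ = Δt/γ = 14.6/2.159 = 6.761 years = 2.134×10⁸ s.
N = f × τ = 4.896×10⁷ × 2.134×10⁸ = 1.045×10¹⁶.

N = 1.04×10¹⁶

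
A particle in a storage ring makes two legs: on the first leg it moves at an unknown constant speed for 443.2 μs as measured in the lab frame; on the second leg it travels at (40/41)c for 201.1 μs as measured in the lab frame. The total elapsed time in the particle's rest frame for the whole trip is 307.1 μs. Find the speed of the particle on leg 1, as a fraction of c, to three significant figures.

Leg 1: speed unknown; τ_1 = 443.2/γ_1.
Leg 2: γ = 1/√(1 − (40/41)²) = 41/9 ≈ 4.556; τ_2 = 201.1/4.556 = 44.14 μs.
Total proper time: τ_1 + 44.14 = 307.1, so τ_1 = 307.1 − 44.14 = 263.0 μs.
γ_1 = 443.2/263.0 = 1.685; β = √(1 − 1/γ²) = √0.6480.

β = 0.805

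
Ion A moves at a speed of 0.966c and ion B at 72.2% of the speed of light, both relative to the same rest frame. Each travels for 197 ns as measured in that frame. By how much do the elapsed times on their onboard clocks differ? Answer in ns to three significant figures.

|τ_A − τ_B| = 85.4 ns

A: γ = 1/√(1 − 0.966²) = 1/√0.06684 = 3.868; τ_A = 197/3.868 = 50.93 ns.
B: β = 0.722; γ = 1/√(1 − 0.722²) = 1/√0.4787 = 1.445; τ_B = 197/1.445 = 136.3 ns.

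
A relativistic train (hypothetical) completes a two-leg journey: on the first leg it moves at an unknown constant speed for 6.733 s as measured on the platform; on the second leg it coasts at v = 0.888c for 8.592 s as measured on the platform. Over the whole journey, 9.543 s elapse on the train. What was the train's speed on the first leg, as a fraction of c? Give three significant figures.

Leg 1: speed unknown; τ_1 = 6.733/γ_1.
Leg 2: γ = 1/√(1 − 0.888²) = 1/√0.2115 = 2.175; τ_2 = 8.592/2.175 = 3.951 s.
Total proper time: τ_1 + 3.951 = 9.543, so τ_1 = 9.543 − 3.951 = 5.592 s.
γ_1 = 6.733/5.592 = 1.204; β = √(1 − 1/γ²) = √0.3102.

β = 0.557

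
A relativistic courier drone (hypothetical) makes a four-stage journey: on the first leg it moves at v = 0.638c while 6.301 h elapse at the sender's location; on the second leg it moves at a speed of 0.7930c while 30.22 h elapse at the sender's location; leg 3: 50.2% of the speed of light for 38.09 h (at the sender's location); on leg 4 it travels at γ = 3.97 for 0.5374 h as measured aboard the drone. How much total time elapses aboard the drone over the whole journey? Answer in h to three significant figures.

τ = 56.7 h

Leg 1: γ = 1/√(1 − 0.638²) = 1/√0.5930 = 1.299; τ_1 = 6.301/1.299 = 4.852 h.
Leg 2: γ = 1/√(1 − 0.7930²) = 1/√0.3712 = 1.641; τ_2 = 30.22/1.641 = 18.41 h.
Leg 3: β = 0.502; γ = 1/√(1 − 0.502²) = 1/√0.7480 = 1.156; τ_3 = 38.09/1.156 = 32.94 h.
Leg 4: 0.5374 h is already measured aboard the drone.
Total: 4.852 + 18.41 + 32.94 + 0.5374 h.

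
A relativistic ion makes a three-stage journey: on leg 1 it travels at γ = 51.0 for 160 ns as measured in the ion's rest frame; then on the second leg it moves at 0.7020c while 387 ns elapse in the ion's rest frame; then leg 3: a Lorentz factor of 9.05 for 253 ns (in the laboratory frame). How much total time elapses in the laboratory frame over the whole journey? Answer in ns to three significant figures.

Δt = 8960 ns

Leg 1: γ = 51.0; Δt_1 = 51.00 × 160 = 8160 ns.
Leg 2: γ = 1/√(1 − 0.7020²) = 1/√0.5072 = 1.404; Δt_2 = 1.404 × 387 = 543.4 ns.
Leg 3: 253 ns is already measured in the laboratory frame.
Total: 8160 + 543.4 + 253.0 ns.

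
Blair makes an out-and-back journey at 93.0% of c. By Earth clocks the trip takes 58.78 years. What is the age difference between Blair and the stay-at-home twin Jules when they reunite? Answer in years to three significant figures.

β = 0.930; γ = 1/√(1 − 0.930²) = 1/√0.1351 = 2.721
Blair's elapsed proper time: τ = 58.78/2.721 = 21.61 years.
Age gap = Δt − τ = 58.78 − 21.61 years.

Δt − τ = 37.2 years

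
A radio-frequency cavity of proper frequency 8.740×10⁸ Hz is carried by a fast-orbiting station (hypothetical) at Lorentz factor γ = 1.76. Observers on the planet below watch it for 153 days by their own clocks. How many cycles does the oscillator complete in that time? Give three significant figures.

γ = 1.76
During 153 days of lab time, the oscillator's proper time advances by τ = Δt/γ = 153/1.760 = 86.93 days = 7.511×10⁶ s.
N = f × τ = 8.740×10⁸ × 7.511×10⁶ = 6.565×10¹⁵.

N = 6.56×10¹⁵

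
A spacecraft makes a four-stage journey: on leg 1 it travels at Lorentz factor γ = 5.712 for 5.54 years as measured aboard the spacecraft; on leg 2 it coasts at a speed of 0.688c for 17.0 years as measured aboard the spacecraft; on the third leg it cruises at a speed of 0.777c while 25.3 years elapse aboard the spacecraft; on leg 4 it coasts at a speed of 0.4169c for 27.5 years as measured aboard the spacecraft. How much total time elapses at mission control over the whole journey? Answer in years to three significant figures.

Leg 1: γ = 5.712; Δt_1 = 5.712 × 5.54 = 31.64 years.
Leg 2: γ = 1/√(1 − 0.688²) = 1/√0.5267 = 1.378; Δt_2 = 1.378 × 17.0 = 23.43 years.
Leg 3: γ = 1/√(1 − 0.777²) = 1/√0.3963 = 1.589; Δt_3 = 1.589 × 25.3 = 40.19 years.
Leg 4: γ = 1/√(1 − 0.4169²) = 1/√0.8262 = 1.100; Δt_4 = 1.100 × 27.5 = 30.25 years.
Total: 31.64 + 23.43 + 40.19 + 30.25 years.

Δt = 126 years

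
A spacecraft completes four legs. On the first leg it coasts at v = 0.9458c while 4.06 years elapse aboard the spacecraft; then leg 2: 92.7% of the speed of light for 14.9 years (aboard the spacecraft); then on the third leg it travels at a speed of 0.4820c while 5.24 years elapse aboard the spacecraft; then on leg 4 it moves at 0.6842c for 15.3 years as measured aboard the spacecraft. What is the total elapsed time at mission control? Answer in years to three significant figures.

Leg 1: γ = 1/√(1 − 0.9458²) = 1/√0.1055 = 3.079; Δt_1 = 3.079 × 4.06 = 12.50 years.
Leg 2: β = 0.927; γ = 1/√(1 − 0.927²) = 1/√0.1407 = 2.666; Δt_2 = 2.666 × 14.9 = 39.73 years.
Leg 3: γ = 1/√(1 − 0.4820²) = 1/√0.7677 = 1.141; Δt_3 = 1.141 × 5.24 = 5.981 years.
Leg 4: γ = 1/√(1 − 0.6842²) = 1/√0.5319 = 1.371; Δt_4 = 1.371 × 15.3 = 20.98 years.
Total: 12.50 + 39.73 + 5.981 + 20.98 years.

Δt = 79.2 years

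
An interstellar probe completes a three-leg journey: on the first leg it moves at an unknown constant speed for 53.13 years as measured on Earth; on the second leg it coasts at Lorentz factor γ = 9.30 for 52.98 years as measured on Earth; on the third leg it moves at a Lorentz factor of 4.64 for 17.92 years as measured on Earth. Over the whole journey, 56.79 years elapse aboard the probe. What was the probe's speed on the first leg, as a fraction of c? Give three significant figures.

β = 0.458

Leg 1: speed unknown; τ_1 = 53.13/γ_1.
Leg 2: γ = 9.30; τ_2 = 52.98/9.300 = 5.697 years.
Leg 3: γ = 4.64; τ_3 = 17.92/4.640 = 3.862 years.
Total proper time: τ_1 + 5.697 + 3.862 = 56.79, so τ_1 = 56.79 − 9.559 = 47.23 years.
γ_1 = 53.13/47.23 = 1.125; β = √(1 − 1/γ²) = √0.2097.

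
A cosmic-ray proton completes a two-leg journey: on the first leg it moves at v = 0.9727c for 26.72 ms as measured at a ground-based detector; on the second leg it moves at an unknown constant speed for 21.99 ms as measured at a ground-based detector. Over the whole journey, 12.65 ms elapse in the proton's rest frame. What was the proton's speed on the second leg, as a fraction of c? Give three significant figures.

Leg 1: γ = 1/√(1 − 0.9727²) = 1/√0.05385 = 4.309; τ_1 = 26.72/4.309 = 6.201 ms.
Leg 2: speed unknown; τ_2 = 21.99/γ_2.
Total proper time: 6.201 + τ_2 = 12.65, so τ_2 = 12.65 − 6.201 = 6.449 ms.
γ_2 = 21.99/6.449 = 3.410; β = √(1 − 1/γ²) = √0.9140.

β = 0.956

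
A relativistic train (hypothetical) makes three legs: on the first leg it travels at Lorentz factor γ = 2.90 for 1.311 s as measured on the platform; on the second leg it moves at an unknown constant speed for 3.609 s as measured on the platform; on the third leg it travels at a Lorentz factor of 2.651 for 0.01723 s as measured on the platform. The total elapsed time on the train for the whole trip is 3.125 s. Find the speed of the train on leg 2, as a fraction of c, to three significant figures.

Leg 1: γ = 2.90; τ_1 = 1.311/2.900 = 0.4521 s.
Leg 2: speed unknown; τ_2 = 3.609/γ_2.
Leg 3: γ = 2.651; τ_3 = 0.01723/2.651 = 0.006499 s.
Total proper time: 0.4521 + τ_2 + 0.006499 = 3.125, so τ_2 = 3.125 − 0.4586 = 2.666 s.
γ_2 = 3.609/2.666 = 1.353; β = √(1 − 1/γ²) = √0.4541.

β = 0.674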